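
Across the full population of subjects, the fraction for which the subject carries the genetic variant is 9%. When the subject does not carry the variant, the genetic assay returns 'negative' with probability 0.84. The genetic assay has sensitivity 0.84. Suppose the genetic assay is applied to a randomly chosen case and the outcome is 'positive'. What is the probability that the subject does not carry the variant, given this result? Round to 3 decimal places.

P(¬H | E) ≈ 0.658

Let H be the event that the subject carries the genetic variant. P(H) = 0.09, so P(¬H) = 0.91. With E the 'positive' result, P(E|H) = 0.84 and P(E|¬H) = 0.16.
P(E) = 0.84·0.09 + 0.16·0.91 = 0.075600 + 0.14560 = 0.22120.
By Bayes' theorem, P(H|E) = 0.075600 / 0.22120 = 0.342. Hence P(¬H|E) = 1 − 0.342 = 0.658.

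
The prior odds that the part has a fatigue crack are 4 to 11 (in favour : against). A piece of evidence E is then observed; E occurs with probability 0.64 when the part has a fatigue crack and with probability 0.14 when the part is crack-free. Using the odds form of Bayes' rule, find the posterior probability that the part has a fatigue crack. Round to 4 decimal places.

Prior odds = 4/11 = 0.36364.
Likelihood ratio for E = 0.64/0.14 = 4.5714.
Posterior odds = prior odds × LR = 1.6623.
Posterior probability = odds/(1+odds) = 1.6623/2.6623 = 0.6244.

Posterior probability ≈ 0.6244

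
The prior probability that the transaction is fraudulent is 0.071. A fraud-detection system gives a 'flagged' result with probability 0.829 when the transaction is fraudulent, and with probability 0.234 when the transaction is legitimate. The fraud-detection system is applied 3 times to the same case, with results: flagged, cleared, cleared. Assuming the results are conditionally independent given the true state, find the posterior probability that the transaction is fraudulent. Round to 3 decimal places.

Let H be the event that the transaction is fraudulent; start with P(H) = 0.071. P('flagged'|H) = 0.829, P('flagged'|¬H) = 0.234.
Update on result 1 ('flagged'): P(H) ← 0.829·0.0710 / (0.829·0.0710 + 0.234·0.9290) = 0.058859/0.27625 = 0.2131.
Update on result 2 ('cleared'): P(H) ← 0.171·0.2131 / (0.171·0.2131 + 0.766·0.7869) = 0.036435/0.63922 = 0.0570.
Update on result 3 ('cleared'): P(H) ← 0.171·0.0570 / (0.171·0.0570 + 0.766·0.9430) = 0.0097467/0.73209 = 0.0133.

Posterior P(H) ≈ 0.013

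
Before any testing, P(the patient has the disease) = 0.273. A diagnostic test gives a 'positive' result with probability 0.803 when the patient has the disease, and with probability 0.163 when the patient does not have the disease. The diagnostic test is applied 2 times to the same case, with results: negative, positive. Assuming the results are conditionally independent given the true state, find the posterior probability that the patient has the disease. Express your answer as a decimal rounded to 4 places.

Posterior P(H) ≈ 0.3033

Let H be the event that the patient has the disease; start with P(H) = 0.273. P('positive'|H) = 0.803, P('positive'|¬H) = 0.163.
Update on result 1 ('negative'): P(H) ← 0.197·0.2730 / (0.197·0.2730 + 0.837·0.7270) = 0.053781/0.66228 = 0.0812.
Update on result 2 ('positive'): P(H) ← 0.803·0.0812 / (0.803·0.0812 + 0.163·0.9188) = 0.065208/0.21497 = 0.3033.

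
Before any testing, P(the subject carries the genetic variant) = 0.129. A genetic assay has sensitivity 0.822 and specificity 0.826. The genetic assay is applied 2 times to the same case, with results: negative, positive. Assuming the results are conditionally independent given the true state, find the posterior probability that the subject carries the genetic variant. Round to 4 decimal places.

With H the event that the subject carries the genetic variant, the joint likelihood of the observed sequence is P(data|H) = 0.178·0.822 = 0.14632 and P(data|¬H) = 0.826·0.174 = 0.14372.
Bayes: P(H|data) = 0.129·0.14632 / (0.129·0.14632 + 0.871·0.14372) = 0.018875/0.14406 = 0.1310.

Posterior P(H) ≈ 0.1310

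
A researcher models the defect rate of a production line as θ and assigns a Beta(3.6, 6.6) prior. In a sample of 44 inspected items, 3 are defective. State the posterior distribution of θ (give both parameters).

Observing 3 successes and 41 failures updates Beta(3.6, 6.6) by adding the success and failure counts to the two shape parameters: α = 3.6+3 = 6.6, β = 6.6+41 = 47.6.

Posterior: Beta(6.6, 47.6)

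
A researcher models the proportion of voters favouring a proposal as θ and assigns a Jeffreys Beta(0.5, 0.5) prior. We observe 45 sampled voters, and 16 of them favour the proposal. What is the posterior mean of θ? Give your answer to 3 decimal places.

Posterior mean ≈ 0.359

The binomial likelihood is conjugate to the Beta prior: with 16 successes and 29 failures, the posterior is Beta(0.5+16, 0.5+29) = Beta(16.5, 29.5).
Posterior mean = α/(α+β) = 16.5/46 = 0.359.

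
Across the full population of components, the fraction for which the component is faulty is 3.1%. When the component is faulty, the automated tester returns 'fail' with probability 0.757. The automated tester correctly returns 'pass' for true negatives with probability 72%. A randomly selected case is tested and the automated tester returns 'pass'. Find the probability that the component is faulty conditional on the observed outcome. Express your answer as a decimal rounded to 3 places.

P(H | E) ≈ 0.011

Write H for 'the component is faulty'. Prior odds H:¬H = 0.031/0.969 = 0.031992. For the 'pass' outcome, the likelihood ratio is 0.243/0.72 = 0.33750.
Posterior odds = 0.031992 × 0.33750 = 0.010797, so P(H|E) = 0.010797/(1+0.010797) = 0.011.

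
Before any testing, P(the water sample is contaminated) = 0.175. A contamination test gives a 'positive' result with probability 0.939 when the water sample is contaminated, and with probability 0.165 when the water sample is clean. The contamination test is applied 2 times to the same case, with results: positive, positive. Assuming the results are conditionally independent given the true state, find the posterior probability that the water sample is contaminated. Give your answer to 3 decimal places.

Posterior P(H) ≈ 0.873

With H the event that the water sample is contaminated, the joint likelihood of the observed sequence is P(data|H) = 0.939·0.939 = 0.88172 and P(data|¬H) = 0.165·0.165 = 0.027225.
Bayes: P(H|data) = 0.175·0.88172 / (0.175·0.88172 + 0.825·0.027225) = 0.15430/0.17676 = 0.8729.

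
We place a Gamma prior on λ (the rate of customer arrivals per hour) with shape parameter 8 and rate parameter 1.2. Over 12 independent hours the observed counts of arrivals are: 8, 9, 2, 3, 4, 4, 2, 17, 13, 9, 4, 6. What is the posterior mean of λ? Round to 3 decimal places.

The Poisson likelihood adds the total count to the shape and the number of exposure periods to the rate. Here ∑xᵢ = 81 and n = 12, so shape 8→89 and rate 1.2→13.2.
E[λ | data] = 89/13.2 = 6.742.

Posterior mean ≈ 6.742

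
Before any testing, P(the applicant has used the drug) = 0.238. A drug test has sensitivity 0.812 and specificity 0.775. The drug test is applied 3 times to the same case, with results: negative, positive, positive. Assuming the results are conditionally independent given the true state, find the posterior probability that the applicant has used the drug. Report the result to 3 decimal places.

Let H be the event that the applicant has used the drug; start with P(H) = 0.238. P('positive'|H) = 0.812, P('positive'|¬H) = 0.225.
Update on result 1 ('negative'): P(H) ← 0.188·0.2380 / (0.188·0.2380 + 0.775·0.7620) = 0.044744/0.63529 = 0.0704.
Update on result 2 ('positive'): P(H) ← 0.812·0.0704 / (0.812·0.0704 + 0.225·0.9296) = 0.057189/0.26634 = 0.2147.
Update on result 3 ('positive'): P(H) ← 0.812·0.2147 / (0.812·0.2147 + 0.225·0.7853) = 0.17435/0.35104 = 0.4967.

Posterior P(H) ≈ 0.497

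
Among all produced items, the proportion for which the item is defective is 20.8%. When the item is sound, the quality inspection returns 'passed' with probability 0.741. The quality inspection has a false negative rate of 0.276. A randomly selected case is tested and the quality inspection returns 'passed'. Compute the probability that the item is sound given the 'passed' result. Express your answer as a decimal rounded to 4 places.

P(¬H | E) ≈ 0.9109

Let H be the event that the item is defective. P(H) = 0.208, so P(¬H) = 0.792. With E the 'passed' result, P(E|H) = 0.276 and P(E|¬H) = 0.741.
P(E) = 0.276·0.208 + 0.741·0.792 = 0.057408 + 0.58687 = 0.64428.
By Bayes' theorem, P(H|E) = 0.057408 / 0.64428 = 0.0891. Hence P(¬H|E) = 1 − 0.0891 = 0.9109.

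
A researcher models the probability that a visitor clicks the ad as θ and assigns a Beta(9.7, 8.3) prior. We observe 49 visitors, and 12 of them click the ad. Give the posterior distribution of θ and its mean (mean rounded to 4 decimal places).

Posterior: Beta(21.7, 45.3); mean ≈ 0.3239

The binomial likelihood is conjugate to the Beta prior: with 12 successes and 37 failures, the posterior is Beta(9.7+12, 8.3+37) = Beta(21.7, 45.3).
Posterior mean = α/(α+β) = 21.7/67 = 0.3239.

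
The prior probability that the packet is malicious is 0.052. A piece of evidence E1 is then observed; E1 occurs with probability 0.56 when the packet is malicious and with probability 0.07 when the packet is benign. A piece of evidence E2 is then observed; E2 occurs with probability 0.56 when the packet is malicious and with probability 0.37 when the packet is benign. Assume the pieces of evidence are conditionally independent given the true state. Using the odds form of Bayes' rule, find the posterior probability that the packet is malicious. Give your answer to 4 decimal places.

Prior odds = 0.052/(1−0.052) = 0.054852. In log-odds, ln(0.054852) = -2.9031.
Add log likelihood ratios: ln(8.0000) + ln(1.5135) = 2.4939.
Posterior log-odds = -0.40924, so posterior odds = exp(-0.40924) = 0.66416. Converting, P(H|E) = 0.66416/1.6642 = 0.3991.

Posterior probability ≈ 0.3991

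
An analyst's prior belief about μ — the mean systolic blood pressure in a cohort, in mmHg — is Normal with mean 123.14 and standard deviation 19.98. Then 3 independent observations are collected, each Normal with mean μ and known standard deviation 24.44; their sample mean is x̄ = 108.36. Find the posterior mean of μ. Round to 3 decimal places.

Posterior mean ≈ 113.279

With known σ, the Normal prior is conjugate. Weight on the data is w = (n/σ²)/(n/σ² + 1/τ₀²) = 0.00502249/(0.00502249+0.00250501) = 0.66722.
Posterior mean = w·x̄ + (1−w)·μ₀ = 0.66722·108.36 + 0.33278·123.14 = 113.279.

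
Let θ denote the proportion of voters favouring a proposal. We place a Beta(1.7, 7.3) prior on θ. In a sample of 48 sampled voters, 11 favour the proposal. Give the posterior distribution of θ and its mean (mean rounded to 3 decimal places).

Posterior: Beta(12.7, 44.3); mean ≈ 0.223

Observing 11 successes and 37 failures updates Beta(1.7, 7.3) by adding the success and failure counts to the two shape parameters: α = 1.7+11 = 12.7, β = 7.3+37 = 44.3.
Posterior mean = α/(α+β) = 12.7/57 = 0.223.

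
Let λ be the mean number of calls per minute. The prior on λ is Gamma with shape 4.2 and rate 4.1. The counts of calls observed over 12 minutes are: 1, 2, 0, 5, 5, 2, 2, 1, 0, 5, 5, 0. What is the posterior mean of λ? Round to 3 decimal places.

Posterior mean ≈ 2.000

The Poisson likelihood adds the total count to the shape and the number of exposure periods to the rate. Here ∑xᵢ = 28 and n = 12, so shape 4.2→32.2 and rate 4.1→16.1.
Posterior mean = shape/rate = 32.2/16.1 = 2.000.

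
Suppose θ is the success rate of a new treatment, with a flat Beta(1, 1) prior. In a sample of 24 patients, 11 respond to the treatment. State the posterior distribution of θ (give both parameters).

Posterior: Beta(12, 14)

Observing 11 successes and 13 failures updates Beta(1, 1) by adding the success and failure counts to the two shape parameters: α = 1+11 = 12, β = 1+13 = 14.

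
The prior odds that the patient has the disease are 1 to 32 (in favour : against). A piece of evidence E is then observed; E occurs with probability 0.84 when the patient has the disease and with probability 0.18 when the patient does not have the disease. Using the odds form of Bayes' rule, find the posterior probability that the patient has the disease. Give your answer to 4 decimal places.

Posterior probability ≈ 0.1273

Prior odds = 1/32 = 0.031250. In log-odds, ln(0.031250) = -3.4657.
Add log likelihood ratio: ln(4.6667) = 1.5404.
Posterior log-odds = -1.9253, so posterior odds = exp(-1.9253) = 0.14583. Converting, P(H|E) = 0.14583/1.1458 = 0.1273.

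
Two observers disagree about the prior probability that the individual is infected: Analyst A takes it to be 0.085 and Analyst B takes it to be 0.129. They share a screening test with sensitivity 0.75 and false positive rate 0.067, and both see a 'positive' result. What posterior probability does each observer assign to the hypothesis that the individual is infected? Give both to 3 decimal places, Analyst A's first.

The likelihood ratio for a 'positive' result is 0.75/0.067 = 11.194.
Analyst A: prior odds 0.085/0.915 = 0.092896; posterior odds 1.0399; posterior probability 0.510.
Analyst B: prior odds 0.129/0.871 = 0.14811; posterior odds 1.6579; posterior probability 0.624.

Analyst A: 0.510; Analyst B: 0.624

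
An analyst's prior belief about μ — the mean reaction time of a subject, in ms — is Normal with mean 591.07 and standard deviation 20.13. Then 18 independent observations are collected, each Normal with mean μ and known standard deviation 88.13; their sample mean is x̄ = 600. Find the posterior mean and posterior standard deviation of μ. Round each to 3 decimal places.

Posterior mean ≈ 595.395; posterior SD ≈ 14.456

Prior precision 1/τ₀² = 1/20.13² = 0.00246781; data precision n/σ² = 18/88.13² = 0.00231753.
Posterior precision = 0.00246781 + 0.00231753 = 0.00478534, giving posterior SD = 1/√0.00478534 = 14.456.
Posterior mean = (0.00246781·591.07 + 0.00231753·600) / 0.00478534 = 595.395.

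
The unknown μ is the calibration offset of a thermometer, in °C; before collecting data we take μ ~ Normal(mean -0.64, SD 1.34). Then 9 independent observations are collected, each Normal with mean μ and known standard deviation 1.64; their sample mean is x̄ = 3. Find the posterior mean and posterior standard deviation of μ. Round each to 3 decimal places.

Prior precision 1/τ₀² = 1/1.34² = 0.556917; data precision n/σ² = 9/1.64² = 3.34622.
Posterior precision = 0.556917 + 3.34622 = 3.90314, giving posterior SD = 1/√3.90314 = 0.506.
Posterior mean = (0.556917·-0.64 + 3.34622·3) / 3.90314 = 2.481.

Posterior mean ≈ 2.481; posterior SD ≈ 0.506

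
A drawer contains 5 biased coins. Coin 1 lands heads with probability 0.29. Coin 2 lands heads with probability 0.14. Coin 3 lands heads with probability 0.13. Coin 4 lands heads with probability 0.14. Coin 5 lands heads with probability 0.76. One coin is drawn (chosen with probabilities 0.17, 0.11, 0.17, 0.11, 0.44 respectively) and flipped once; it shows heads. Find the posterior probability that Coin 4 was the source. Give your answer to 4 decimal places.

Posterior probability ≈ 0.0353

Tabulate prior·likelihood by source: [1] prior 0.17, lik 0.29, product 0.04930; [2] prior 0.11, lik 0.14, product 0.01540; [3] prior 0.17, lik 0.13, product 0.02210; [4] prior 0.11, lik 0.14, product 0.01540; [5] prior 0.44, lik 0.76, product 0.3344.
Normalizing constant = 0.43660; the posterior for Coin 4 is its product over the sum, 0.01540/0.43660 = 0.0353.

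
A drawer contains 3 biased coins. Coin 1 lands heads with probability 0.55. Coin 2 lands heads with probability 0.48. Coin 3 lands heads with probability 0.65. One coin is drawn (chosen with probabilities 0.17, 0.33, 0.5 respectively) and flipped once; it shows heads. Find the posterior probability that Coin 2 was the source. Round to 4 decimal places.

Tabulate prior·likelihood by source: [1] prior 0.17, lik 0.55, product 0.09350; [2] prior 0.33, lik 0.48, product 0.1584; [3] prior 0.5, lik 0.65, product 0.3250.
Normalizing constant = 0.57690; the posterior for Coin 2 is its product over the sum, 0.1584/0.57690 = 0.2746.

Posterior probability ≈ 0.2746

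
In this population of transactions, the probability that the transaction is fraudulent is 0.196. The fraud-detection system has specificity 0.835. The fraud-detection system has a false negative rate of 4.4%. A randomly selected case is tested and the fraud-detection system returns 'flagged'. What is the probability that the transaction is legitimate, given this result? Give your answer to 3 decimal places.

P(¬H | E) ≈ 0.415

Let H be the event that the transaction is fraudulent. P(H) = 0.196, so P(¬H) = 0.804. With E the 'flagged' result, P(E|H) = 0.956 and P(E|¬H) = 0.165.
P(E) = 0.956·0.196 + 0.165·0.804 = 0.18738 + 0.13266 = 0.32004.
By Bayes' theorem, P(H|E) = 0.18738 / 0.32004 = 0.585. Hence P(¬H|E) = 1 − 0.585 = 0.415.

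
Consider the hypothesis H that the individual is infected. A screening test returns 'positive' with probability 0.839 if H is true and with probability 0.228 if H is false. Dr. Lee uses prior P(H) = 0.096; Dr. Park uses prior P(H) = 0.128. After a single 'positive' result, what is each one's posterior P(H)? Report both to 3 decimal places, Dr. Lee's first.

Dr. Lee: 0.281; Dr. Park: 0.351

P('+'|H) = 0.839, P('+'|¬H) = 0.228.
Dr. Lee: numerator 0.839·0.096 = 0.080544; evidence = 0.080544+0.228·0.904 = 0.28666; posterior = 0.281.
Dr. Park: numerator 0.839·0.128 = 0.10739; evidence = 0.10739+0.228·0.872 = 0.30621; posterior = 0.351.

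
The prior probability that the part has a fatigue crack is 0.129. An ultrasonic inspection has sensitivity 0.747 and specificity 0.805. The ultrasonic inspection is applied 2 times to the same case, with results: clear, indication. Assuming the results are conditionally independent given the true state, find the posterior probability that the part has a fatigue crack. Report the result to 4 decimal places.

Let H be the event that the part has a fatigue crack; start with P(H) = 0.129. P('indication'|H) = 0.747, P('indication'|¬H) = 0.195.
Update on result 1 ('clear'): P(H) ← 0.253·0.1290 / (0.253·0.1290 + 0.805·0.8710) = 0.032637/0.73379 = 0.0445.
Update on result 2 ('indication'): P(H) ← 0.747·0.0445 / (0.747·0.0445 + 0.195·0.9555) = 0.033224/0.21955 = 0.1513.

Posterior P(H) ≈ 0.1513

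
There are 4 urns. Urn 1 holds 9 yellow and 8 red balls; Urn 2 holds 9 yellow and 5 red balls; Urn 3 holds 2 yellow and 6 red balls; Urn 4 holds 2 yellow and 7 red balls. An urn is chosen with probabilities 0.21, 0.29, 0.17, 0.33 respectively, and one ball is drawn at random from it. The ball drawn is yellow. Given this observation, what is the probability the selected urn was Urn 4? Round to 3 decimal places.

P(yellow|Urn 1) = 0.5294; P(yellow|Urn 2) = 0.6429; P(yellow|Urn 3) = 0.25; P(yellow|Urn 4) = 0.2222.
Prior × likelihood for each source: 0.21·0.5294=0.1112, 0.29·0.6429=0.1864, 0.17·0.25=0.04250, 0.33·0.2222=0.07333. Summing gives P(yellow) = 0.41344.
P(Urn 4 | yellow) = 0.07333 / 0.41344 = 0.177.

Posterior probability ≈ 0.177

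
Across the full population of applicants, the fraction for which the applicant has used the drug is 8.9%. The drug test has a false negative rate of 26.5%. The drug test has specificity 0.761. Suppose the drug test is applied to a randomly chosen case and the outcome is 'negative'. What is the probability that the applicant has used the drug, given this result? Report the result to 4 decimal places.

Let H be the event that the applicant has used the drug. P(H) = 0.089, so P(¬H) = 0.911. With E the 'negative' result, P(E|H) = 0.265 and P(E|¬H) = 0.761.
P(E) = 0.265·0.089 + 0.761·0.911 = 0.023585 + 0.69327 = 0.71686.
By Bayes' theorem, P(H|E) = 0.023585 / 0.71686 = 0.0329.

P(H | E) ≈ 0.0329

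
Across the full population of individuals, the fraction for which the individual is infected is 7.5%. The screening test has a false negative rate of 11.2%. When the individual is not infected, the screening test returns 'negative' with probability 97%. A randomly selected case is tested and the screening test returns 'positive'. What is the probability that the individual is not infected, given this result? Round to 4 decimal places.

P(¬H | E) ≈ 0.2941

Write H for 'the individual is infected'. Prior odds H:¬H = 0.075/0.925 = 0.081081. For the 'positive' outcome, the likelihood ratio is 0.888/0.03 = 29.600.
Posterior odds = 0.081081 × 29.600 = 2.4000, so P(H|E) = 2.4000/(1+2.4000) = 0.7059. Then P(¬H|E) = 1 − 0.7059 = 0.2941.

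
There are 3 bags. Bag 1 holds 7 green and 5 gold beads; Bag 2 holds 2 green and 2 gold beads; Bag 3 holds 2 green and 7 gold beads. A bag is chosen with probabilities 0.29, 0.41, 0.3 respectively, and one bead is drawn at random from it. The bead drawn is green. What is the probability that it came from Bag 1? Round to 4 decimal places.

Posterior probability ≈ 0.3837

P(green|Bag 1) = 0.5833; P(green|Bag 2) = 0.5; P(green|Bag 3) = 0.2222.
Prior × likelihood for each source: 0.29·0.5833=0.1692, 0.41·0.5=0.2050, 0.3·0.2222=0.06667. Summing gives P(green) = 0.44083.
P(Bag 1 | green) = 0.1692 / 0.44083 = 0.3837.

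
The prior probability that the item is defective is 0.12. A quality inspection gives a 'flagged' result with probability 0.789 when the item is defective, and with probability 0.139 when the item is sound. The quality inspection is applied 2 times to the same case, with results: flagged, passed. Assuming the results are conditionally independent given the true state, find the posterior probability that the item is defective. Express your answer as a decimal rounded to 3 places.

With H the event that the item is defective, the joint likelihood of the observed sequence is P(data|H) = 0.789·0.211 = 0.16648 and P(data|¬H) = 0.139·0.861 = 0.11968.
Bayes: P(H|data) = 0.12·0.16648 / (0.12·0.16648 + 0.88·0.11968) = 0.019977/0.12530 = 0.1594.

Posterior P(H) ≈ 0.159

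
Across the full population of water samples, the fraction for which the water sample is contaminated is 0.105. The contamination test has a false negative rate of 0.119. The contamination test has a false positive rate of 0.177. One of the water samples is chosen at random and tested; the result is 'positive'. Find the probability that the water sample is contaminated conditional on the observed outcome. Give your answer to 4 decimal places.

Let H be the event that the water sample is contaminated. P(H) = 0.105, so P(¬H) = 0.895. With E the 'positive' result, P(E|H) = 0.881 and P(E|¬H) = 0.177.
P(E) = 0.881·0.105 + 0.177·0.895 = 0.092505 + 0.15842 = 0.25092.
By Bayes' theorem, P(H|E) = 0.092505 / 0.25092 = 0.3687.

P(H | E) ≈ 0.3687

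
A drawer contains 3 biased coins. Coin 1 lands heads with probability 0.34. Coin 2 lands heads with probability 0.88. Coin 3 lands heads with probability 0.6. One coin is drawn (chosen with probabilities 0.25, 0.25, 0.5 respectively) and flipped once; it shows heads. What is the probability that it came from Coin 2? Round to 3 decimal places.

P(heads|C1) = 0.34; P(heads|C2) = 0.88; P(heads|C3) = 0.6.
Prior × likelihood for each source: 0.25·0.34=0.08500, 0.25·0.88=0.2200, 0.5·0.6=0.3000. Summing gives P(heads) = 0.60500.
P(Coin 2 | heads) = 0.2200 / 0.60500 = 0.364.

Posterior probability ≈ 0.364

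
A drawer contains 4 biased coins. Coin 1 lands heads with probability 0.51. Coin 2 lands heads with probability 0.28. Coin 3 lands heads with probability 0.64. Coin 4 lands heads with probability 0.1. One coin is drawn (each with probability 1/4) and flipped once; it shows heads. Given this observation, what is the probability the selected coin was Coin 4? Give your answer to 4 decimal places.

P(heads|C1) = 0.51; P(heads|C2) = 0.28; P(heads|C3) = 0.64; P(heads|C4) = 0.1.
Prior × likelihood for each source: 0.25·0.51=0.1275, 0.25·0.28=0.07000, 0.25·0.64=0.1600, 0.25·0.1=0.02500. Summing gives P(heads) = 0.38250.
P(Coin 4 | heads) = 0.02500 / 0.38250 = 0.0654.

Posterior probability ≈ 0.0654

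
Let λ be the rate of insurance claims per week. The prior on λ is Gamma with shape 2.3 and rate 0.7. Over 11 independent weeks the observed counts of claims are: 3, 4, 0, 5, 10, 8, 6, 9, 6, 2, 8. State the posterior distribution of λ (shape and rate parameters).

The Poisson likelihood adds the total count to the shape and the number of exposure periods to the rate. Here ∑xᵢ = 61 and n = 11, so shape 2.3→63.3 and rate 0.7→11.7.

Posterior: Gamma(shape=63.3, rate=11.7)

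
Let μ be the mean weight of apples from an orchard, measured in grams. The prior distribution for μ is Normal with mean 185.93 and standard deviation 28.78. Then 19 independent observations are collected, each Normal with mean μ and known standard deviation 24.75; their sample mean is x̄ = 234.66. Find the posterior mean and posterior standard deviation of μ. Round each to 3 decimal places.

With known σ, the Normal prior is conjugate. Weight on the data is w = (n/σ²)/(n/σ² + 1/τ₀²) = 0.0310172/(0.0310172+0.00120731) = 0.96253.
Posterior mean = w·x̄ + (1−w)·μ₀ = 0.96253·234.66 + 0.037465·185.93 = 232.834. Posterior variance = 1/(0.0310172+0.00120731) = 31.0322, so SD = 5.571.

Posterior mean ≈ 232.834; posterior SD ≈ 5.571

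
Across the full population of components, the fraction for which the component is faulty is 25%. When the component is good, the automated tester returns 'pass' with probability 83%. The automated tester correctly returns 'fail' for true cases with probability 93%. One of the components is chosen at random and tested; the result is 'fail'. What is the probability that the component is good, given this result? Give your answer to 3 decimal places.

P(¬H | E) ≈ 0.354

Write H for 'the component is faulty'. Prior odds H:¬H = 0.25/0.75 = 0.33333. For the 'fail' outcome, the likelihood ratio is 0.93/0.17 = 5.4706.
Posterior odds = 0.33333 × 5.4706 = 1.8235, so P(H|E) = 1.8235/(1+1.8235) = 0.646. Then P(¬H|E) = 1 − 0.646 = 0.354.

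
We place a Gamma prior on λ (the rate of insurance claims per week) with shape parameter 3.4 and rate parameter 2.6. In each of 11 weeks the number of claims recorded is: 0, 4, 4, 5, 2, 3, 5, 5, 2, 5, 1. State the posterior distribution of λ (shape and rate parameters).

Total count ∑xᵢ = 36 over n = 11 weeks.
Gamma is conjugate to the Poisson likelihood: posterior is Gamma(shape = 3.4+36 = 39.4, rate = 2.6+11 = 13.6).

Posterior: Gamma(shape=39.4, rate=13.6)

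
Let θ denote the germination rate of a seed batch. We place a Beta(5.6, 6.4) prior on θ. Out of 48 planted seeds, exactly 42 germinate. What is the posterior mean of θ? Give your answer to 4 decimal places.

Posterior mean ≈ 0.7933

The binomial likelihood is conjugate to the Beta prior: with 42 successes and 6 failures, the posterior is Beta(5.6+42, 6.4+6) = Beta(47.6, 12.4).
Posterior mean = α/(α+β) = 47.6/60 = 0.7933.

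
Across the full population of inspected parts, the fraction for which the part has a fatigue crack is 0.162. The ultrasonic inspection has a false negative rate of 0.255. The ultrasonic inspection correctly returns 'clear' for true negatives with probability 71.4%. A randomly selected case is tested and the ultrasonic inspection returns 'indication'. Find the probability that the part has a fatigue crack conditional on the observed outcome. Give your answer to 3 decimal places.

Let H be the event that the part has a fatigue crack. P(H) = 0.162, so P(¬H) = 0.838. With E the 'indication' result, P(E|H) = 0.745 and P(E|¬H) = 0.286.
P(E) = 0.745·0.162 + 0.286·0.838 = 0.12069 + 0.23967 = 0.36036.
By Bayes' theorem, P(H|E) = 0.12069 / 0.36036 = 0.335.

P(H | E) ≈ 0.335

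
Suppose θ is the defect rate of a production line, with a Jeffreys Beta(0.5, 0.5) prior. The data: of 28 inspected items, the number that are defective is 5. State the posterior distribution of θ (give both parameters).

Observing 5 successes and 23 failures updates Beta(0.5, 0.5) by adding the success and failure counts to the two shape parameters: α = 0.5+5 = 5.5, β = 0.5+23 = 23.5.

Posterior: Beta(5.5, 23.5)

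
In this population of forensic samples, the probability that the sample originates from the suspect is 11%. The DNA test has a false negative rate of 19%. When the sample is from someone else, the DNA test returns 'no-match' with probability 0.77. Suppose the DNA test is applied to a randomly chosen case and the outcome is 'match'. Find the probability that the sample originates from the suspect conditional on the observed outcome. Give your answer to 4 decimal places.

Let H be the event that the sample originates from the suspect. P(H) = 0.11, so P(¬H) = 0.89. With E the 'match' result, P(E|H) = 0.81 and P(E|¬H) = 0.23.
P(E) = 0.81·0.11 + 0.23·0.89 = 0.089100 + 0.20470 = 0.29380.
By Bayes' theorem, P(H|E) = 0.089100 / 0.29380 = 0.3033.

P(H | E) ≈ 0.3033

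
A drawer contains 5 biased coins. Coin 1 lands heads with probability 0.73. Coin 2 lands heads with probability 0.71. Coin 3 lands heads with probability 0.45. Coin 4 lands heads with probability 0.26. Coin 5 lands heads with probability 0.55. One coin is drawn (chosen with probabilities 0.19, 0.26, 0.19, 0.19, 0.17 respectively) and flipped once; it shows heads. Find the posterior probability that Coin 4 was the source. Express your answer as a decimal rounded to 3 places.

P(heads|C1) = 0.73; P(heads|C2) = 0.71; P(heads|C3) = 0.45; P(heads|C4) = 0.26; P(heads|C5) = 0.55.
Prior × likelihood for each source: 0.19·0.73=0.1387, 0.26·0.71=0.1846, 0.19·0.45=0.08550, 0.19·0.26=0.04940, 0.17·0.55=0.09350. Summing gives P(heads) = 0.55170.
P(Coin 4 | heads) = 0.04940 / 0.55170 = 0.090.

Posterior probability ≈ 0.090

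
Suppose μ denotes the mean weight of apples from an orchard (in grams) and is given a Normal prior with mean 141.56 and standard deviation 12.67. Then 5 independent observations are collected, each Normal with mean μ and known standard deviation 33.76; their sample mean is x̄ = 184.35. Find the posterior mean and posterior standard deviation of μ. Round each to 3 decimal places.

With known σ, the Normal prior is conjugate. Weight on the data is w = (n/σ²)/(n/σ² + 1/τ₀²) = 0.00438697/(0.00438697+0.00622941) = 0.41323.
Posterior mean = w·x̄ + (1−w)·μ₀ = 0.41323·184.35 + 0.58677·141.56 = 159.242. Posterior variance = 1/(0.00438697+0.00622941) = 94.1940, so SD = 9.705.

Posterior mean ≈ 159.242; posterior SD ≈ 9.705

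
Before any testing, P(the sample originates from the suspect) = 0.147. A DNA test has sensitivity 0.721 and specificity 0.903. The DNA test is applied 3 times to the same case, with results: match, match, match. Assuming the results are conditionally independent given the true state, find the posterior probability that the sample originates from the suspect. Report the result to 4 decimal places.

Posterior P(H) ≈ 0.9861

Let H be the event that the sample originates from the suspect; start with P(H) = 0.147. P('match'|H) = 0.721, P('match'|¬H) = 0.097.
Update on result 1 ('match'): P(H) ← 0.721·0.1470 / (0.721·0.1470 + 0.097·0.8530) = 0.10599/0.18873 = 0.5616.
Update on result 2 ('match'): P(H) ← 0.721·0.5616 / (0.721·0.5616 + 0.097·0.4384) = 0.40490/0.44743 = 0.9050.
Update on result 3 ('match'): P(H) ← 0.721·0.9050 / (0.721·0.9050 + 0.097·0.0950) = 0.65247/0.66169 = 0.9861.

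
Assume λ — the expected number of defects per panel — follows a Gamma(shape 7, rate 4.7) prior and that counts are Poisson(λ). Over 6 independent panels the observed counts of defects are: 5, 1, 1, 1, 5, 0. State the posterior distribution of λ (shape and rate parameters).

Posterior: Gamma(shape=20, rate=10.7)

Total count ∑xᵢ = 13 over n = 6 panels.
Gamma is conjugate to the Poisson likelihood: posterior is Gamma(shape = 7+13 = 20, rate = 4.7+6 = 10.7).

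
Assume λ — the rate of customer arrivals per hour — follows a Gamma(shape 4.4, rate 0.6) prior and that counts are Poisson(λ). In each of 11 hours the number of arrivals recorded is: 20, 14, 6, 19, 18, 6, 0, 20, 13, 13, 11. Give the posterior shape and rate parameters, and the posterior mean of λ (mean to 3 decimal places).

The Poisson likelihood adds the total count to the shape and the number of exposure periods to the rate. Here ∑xᵢ = 140 and n = 11, so shape 4.4→144.4 and rate 0.6→11.6.
Posterior mean = shape/rate = 144.4/11.6 = 12.448.

Posterior: Gamma(shape=144.4, rate=11.6); mean ≈ 12.448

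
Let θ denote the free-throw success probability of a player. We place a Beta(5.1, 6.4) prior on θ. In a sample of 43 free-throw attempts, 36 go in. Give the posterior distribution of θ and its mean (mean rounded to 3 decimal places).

Posterior: Beta(41.1, 13.4); mean ≈ 0.754

Observing 36 successes and 7 failures updates Beta(5.1, 6.4) by adding the success and failure counts to the two shape parameters: α = 5.1+36 = 41.1, β = 6.4+7 = 13.4.
Posterior mean = α/(α+β) = 41.1/54.5 = 0.754.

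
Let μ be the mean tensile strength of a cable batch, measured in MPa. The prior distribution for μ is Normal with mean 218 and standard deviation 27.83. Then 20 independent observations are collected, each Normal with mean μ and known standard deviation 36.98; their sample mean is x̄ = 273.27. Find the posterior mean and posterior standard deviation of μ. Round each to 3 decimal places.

Prior precision 1/τ₀² = 1/27.83² = 0.00129114; data precision n/σ² = 20/36.98² = 0.0146250.
Posterior precision = 0.00129114 + 0.0146250 = 0.0159162, giving posterior SD = 1/√0.0159162 = 7.926.
Posterior mean = (0.00129114·218 + 0.0146250·273.27) / 0.0159162 = 268.786.

Posterior mean ≈ 268.786; posterior SD ≈ 7.926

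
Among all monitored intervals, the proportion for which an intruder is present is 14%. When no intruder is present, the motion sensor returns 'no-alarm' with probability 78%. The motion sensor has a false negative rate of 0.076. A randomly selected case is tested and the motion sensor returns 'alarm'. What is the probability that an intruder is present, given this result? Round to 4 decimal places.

Let H be the event that an intruder is present. P(H) = 0.14, so P(¬H) = 0.86. With E the 'alarm' result, P(E|H) = 0.924 and P(E|¬H) = 0.22.
P(E) = 0.924·0.14 + 0.22·0.86 = 0.12936 + 0.18920 = 0.31856.
By Bayes' theorem, P(H|E) = 0.12936 / 0.31856 = 0.4061.

P(H | E) ≈ 0.4061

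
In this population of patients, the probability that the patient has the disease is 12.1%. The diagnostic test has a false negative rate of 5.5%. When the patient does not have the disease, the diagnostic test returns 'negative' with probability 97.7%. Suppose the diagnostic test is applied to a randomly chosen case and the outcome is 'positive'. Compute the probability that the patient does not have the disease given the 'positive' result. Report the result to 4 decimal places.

Let H be the event that the patient has the disease. P(H) = 0.121, so P(¬H) = 0.879. With E the 'positive' result, P(E|H) = 0.945 and P(E|¬H) = 0.023.
P(E) = 0.945·0.121 + 0.023·0.879 = 0.11434 + 0.020217 = 0.13456.
By Bayes' theorem, P(H|E) = 0.11434 / 0.13456 = 0.8498. Hence P(¬H|E) = 1 − 0.8498 = 0.1502.

P(¬H | E) ≈ 0.1502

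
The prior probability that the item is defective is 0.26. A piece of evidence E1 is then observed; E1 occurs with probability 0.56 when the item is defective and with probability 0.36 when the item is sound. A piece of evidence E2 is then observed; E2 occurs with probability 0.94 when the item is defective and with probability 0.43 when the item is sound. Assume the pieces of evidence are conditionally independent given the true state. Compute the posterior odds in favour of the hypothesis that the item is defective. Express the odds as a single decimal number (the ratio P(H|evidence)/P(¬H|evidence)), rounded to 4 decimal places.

Prior odds = 0.26/(1−0.26) = 0.35135. In log-odds, ln(0.35135) = -1.0460.
Add log likelihood ratios: ln(1.5556) + ln(2.1860) = 1.2239.
Posterior log-odds = 0.17796, so posterior odds = exp(0.17796) = 1.1948.

Posterior odds ≈ 1.1948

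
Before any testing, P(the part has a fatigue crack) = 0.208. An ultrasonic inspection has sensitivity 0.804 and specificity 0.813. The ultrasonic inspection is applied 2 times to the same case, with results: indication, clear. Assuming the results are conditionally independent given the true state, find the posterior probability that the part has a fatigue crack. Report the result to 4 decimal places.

Posterior P(H) ≈ 0.2140

Let H be the event that the part has a fatigue crack; start with P(H) = 0.208. P('indication'|H) = 0.804, P('indication'|¬H) = 0.187.
Update on result 1 ('indication'): P(H) ← 0.804·0.2080 / (0.804·0.2080 + 0.187·0.7920) = 0.16723/0.31534 = 0.5303.
Update on result 2 ('clear'): P(H) ← 0.196·0.5303 / (0.196·0.5303 + 0.813·0.4697) = 0.10394/0.48579 = 0.2140.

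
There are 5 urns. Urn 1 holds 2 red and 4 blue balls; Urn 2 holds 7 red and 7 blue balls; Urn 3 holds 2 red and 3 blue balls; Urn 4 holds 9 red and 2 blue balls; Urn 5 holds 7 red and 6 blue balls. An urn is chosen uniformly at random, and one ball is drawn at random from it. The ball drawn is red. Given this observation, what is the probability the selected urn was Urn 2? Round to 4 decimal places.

P(red|Urn 1) = 0.3333; P(red|Urn 2) = 0.5; P(red|Urn 3) = 0.4; P(red|Urn 4) = 0.8182; P(red|Urn 5) = 0.5385.
Prior × likelihood for each source: 0.2·0.3333=0.06667, 0.2·0.5=0.1000, 0.2·0.4=0.08000, 0.2·0.8182=0.1636, 0.2·0.5385=0.1077. Summing gives P(red) = 0.51800.
P(Urn 2 | red) = 0.1000 / 0.51800 = 0.1931.

Posterior probability ≈ 0.1931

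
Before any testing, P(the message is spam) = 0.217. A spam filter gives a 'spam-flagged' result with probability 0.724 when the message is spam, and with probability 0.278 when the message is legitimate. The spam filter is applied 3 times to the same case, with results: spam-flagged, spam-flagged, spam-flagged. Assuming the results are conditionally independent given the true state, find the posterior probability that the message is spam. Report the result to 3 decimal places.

Let H be the event that the message is spam; start with P(H) = 0.217. P('spam-flagged'|H) = 0.724, P('spam-flagged'|¬H) = 0.278.
Update on result 1 ('spam-flagged'): P(H) ← 0.724·0.2170 / (0.724·0.2170 + 0.278·0.7830) = 0.15711/0.37478 = 0.4192.
Update on result 2 ('spam-flagged'): P(H) ← 0.724·0.4192 / (0.724·0.4192 + 0.278·0.5808) = 0.30350/0.46496 = 0.6527.
Update on result 3 ('spam-flagged'): P(H) ← 0.724·0.6527 / (0.724·0.6527 + 0.278·0.3473) = 0.47258/0.56912 = 0.8304.

Posterior P(H) ≈ 0.830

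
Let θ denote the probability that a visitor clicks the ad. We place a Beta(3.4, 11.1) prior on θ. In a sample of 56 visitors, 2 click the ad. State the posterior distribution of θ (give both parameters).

The binomial likelihood is conjugate to the Beta prior: with 2 successes and 54 failures, the posterior is Beta(3.4+2, 11.1+54) = Beta(5.4, 65.1).

Posterior: Beta(5.4, 65.1)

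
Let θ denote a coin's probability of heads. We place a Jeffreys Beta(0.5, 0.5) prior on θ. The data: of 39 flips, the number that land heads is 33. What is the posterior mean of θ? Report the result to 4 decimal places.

Observing 33 successes and 6 failures updates Beta(0.5, 0.5) by adding the success and failure counts to the two shape parameters: α = 0.5+33 = 33.5, β = 0.5+6 = 6.5.
Posterior mean = α/(α+β) = 33.5/40 = 0.8375.

Posterior mean ≈ 0.8375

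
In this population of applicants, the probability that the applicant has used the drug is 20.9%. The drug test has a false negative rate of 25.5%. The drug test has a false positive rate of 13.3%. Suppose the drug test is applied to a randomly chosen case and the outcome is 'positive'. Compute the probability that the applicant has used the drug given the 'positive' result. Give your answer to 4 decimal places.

P(H | E) ≈ 0.5968

Write H for 'the applicant has used the drug'. Prior odds H:¬H = 0.209/0.791 = 0.26422. For the 'positive' outcome, the likelihood ratio is 0.745/0.133 = 5.6015.
Posterior odds = 0.26422 × 5.6015 = 1.4800, so P(H|E) = 1.4800/(1+1.4800) = 0.5968.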